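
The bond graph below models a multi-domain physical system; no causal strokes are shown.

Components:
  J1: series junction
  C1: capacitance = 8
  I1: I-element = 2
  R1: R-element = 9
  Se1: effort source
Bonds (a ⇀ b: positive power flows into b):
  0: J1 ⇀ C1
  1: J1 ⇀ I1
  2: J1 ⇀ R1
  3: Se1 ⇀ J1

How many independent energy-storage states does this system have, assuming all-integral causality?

bond 3 stroke at J1  (source Se1 imposes e)
bond 0 stroke at J1  (C1 integral (e out))
bond 1 stroke at I1  (I1: I, integral causality)
bond 2 stroke at J1  (J1: bond 1 brought flow, rest push out)

2  (C1, I1 all integral)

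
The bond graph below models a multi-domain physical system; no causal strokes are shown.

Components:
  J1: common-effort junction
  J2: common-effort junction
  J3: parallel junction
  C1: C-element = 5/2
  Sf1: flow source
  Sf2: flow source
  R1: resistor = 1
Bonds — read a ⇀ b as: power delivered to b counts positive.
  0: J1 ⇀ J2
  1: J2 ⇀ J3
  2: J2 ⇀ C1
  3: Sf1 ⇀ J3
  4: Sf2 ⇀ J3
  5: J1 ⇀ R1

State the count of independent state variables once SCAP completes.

β3 |Sf1  (Sf1: flow source, stroke at near end)
β4 |Sf2  (Sf2 (Sf) sets flow on bond)
β1 |J3  (J3: last free bond brings effort in)
β2 |J2  (C1: C, integral causality)
β0 |J1  (common-e at J2 fixed by 2)
β5 |R1  (common-e at J1 fixed by 0)

1  (C1 all integral)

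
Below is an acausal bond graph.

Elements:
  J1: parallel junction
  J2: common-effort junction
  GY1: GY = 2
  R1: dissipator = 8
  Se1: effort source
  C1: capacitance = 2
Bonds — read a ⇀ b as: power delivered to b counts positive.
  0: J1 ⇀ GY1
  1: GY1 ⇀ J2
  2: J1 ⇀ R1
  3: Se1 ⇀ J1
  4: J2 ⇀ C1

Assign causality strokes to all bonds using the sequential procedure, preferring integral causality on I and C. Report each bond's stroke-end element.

β3 |J1  (Se1: effort source, stroke at far end)
β0 |GY1  (0-jn J1 has e-setter on 3)
β2 |R1  (J1: bond 3 brought effort, rest push out)
β1 |GY1  (GY1: gyrator matches bond 0)
β4 |J2  (closing 0-jn rule on J2)

β0 stroke→GY1
β1 stroke→GY1
β2 stroke→R1
β3 stroke→J1
β4 stroke→J2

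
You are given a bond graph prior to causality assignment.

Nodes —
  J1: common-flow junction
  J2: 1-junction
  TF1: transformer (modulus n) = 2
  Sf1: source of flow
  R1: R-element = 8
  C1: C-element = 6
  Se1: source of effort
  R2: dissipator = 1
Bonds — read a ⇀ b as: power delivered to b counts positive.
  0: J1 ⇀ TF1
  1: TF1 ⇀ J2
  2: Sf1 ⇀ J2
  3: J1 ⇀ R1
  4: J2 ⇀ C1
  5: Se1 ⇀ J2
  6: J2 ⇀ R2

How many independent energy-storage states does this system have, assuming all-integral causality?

1  (C1 all integral)

bond 2 →Sf1  (Sf1 fixes flow; stroke at Sf1)
bond 5 →J2  (source Se1 imposes e)
bond 1 →J2  (1-jn J2 has f-setter on 2)
bond 4 →J2  (J2 flow already set via bond 2)
bond 6 →J2  (J2: bond 2 brought flow, rest push out)
bond 0 →TF1  (TF1: transformer flips bond 1)
bond 3 →J1  (common-f at J1 fixed by 0)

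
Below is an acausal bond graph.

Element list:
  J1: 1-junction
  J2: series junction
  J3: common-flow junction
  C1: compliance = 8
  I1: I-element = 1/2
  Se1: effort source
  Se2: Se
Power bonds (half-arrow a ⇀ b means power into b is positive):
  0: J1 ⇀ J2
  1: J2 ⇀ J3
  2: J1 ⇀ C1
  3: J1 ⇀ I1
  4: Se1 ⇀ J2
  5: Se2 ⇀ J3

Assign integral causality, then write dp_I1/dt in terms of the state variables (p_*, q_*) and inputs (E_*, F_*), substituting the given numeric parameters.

dp_I1/dt = E_Se1 + E_Se2 - q_C1/8

bond 4 stroke at J2  (Se1 (Se) sets effort on bond)
bond 5 stroke at J3  (Se2 fixes effort; stroke away)
bond 1 stroke at J2  (J3 needs exactly one f-in)
bond 0 stroke at J1  (closing 1-jn rule on J2)
bond 2 stroke at J1  (C1 integral (e out))
bond 3 stroke at I1  (closing 1-jn rule on J1)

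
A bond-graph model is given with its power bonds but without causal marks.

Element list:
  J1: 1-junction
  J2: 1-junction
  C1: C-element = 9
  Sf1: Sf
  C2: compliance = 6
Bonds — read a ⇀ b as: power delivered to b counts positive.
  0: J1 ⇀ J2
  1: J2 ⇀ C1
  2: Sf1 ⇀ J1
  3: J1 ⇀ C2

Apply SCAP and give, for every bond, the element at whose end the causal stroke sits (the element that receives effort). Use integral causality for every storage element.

#0 |J1
#1 |J2
#2 |Sf1
#3 |J1

b2 →Sf1  (Sf1 fixes flow; stroke at Sf1)
b0 →J1  (common-f at J1 fixed by 2)
b3 →J1  (J1: bond 2 brought flow, rest push out)
b1 →J2  (J2: bond 0 brought flow, rest push out)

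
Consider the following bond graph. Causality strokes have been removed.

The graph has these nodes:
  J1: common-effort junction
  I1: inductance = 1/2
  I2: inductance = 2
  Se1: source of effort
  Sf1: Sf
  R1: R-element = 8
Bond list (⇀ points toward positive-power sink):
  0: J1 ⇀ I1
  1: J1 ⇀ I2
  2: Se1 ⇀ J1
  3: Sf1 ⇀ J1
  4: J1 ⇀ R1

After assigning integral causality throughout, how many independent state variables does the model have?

β2 |J1  (Se1 fixes effort; stroke away)
β3 |Sf1  (Sf1 fixes flow; stroke at Sf1)
β0 |I1  (J1 effort already set via bond 2)
β1 |I2  (common-e at J1 fixed by 2)
β4 |R1  (0-jn J1 has e-setter on 2)

2  (I1, I2 all integral)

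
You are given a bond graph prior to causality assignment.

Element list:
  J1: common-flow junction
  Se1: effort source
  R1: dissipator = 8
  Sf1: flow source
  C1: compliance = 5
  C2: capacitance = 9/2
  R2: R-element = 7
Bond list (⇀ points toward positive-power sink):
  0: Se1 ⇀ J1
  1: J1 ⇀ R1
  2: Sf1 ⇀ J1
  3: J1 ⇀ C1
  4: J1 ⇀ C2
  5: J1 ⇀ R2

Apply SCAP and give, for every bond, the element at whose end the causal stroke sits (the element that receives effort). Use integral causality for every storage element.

b0 |J1  (Se1 fixes effort; stroke away)
b2 |Sf1  (Sf1 fixes flow; stroke at Sf1)
b1 |J1  (J1: bond 2 brought flow, rest push out)
b3 |J1  (J1: bond 2 brought flow, rest push out)
b4 |J1  (J1 flow already set via bond 2)
b5 |J1  (J1: bond 2 brought flow, rest push out)

β0 |J1
β1 |J1
β2 |Sf1
β3 |J1
β4 |J1
β5 |J1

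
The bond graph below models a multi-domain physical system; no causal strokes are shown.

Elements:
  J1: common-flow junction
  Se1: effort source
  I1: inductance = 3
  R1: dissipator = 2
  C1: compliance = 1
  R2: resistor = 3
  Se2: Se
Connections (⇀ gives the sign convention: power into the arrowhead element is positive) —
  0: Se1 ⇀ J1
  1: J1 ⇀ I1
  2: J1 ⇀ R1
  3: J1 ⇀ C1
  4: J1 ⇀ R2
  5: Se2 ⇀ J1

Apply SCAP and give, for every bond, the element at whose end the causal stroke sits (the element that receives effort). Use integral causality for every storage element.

bond 0 |J1  (source Se1 imposes e)
bond 5 |J1  (Se2 (Se) sets effort on bond)
bond 1 |I1  (prefer integral on I1)
bond 2 |J1  (1-jn J1 has f-setter on 1)
bond 3 |J1  (common-f at J1 fixed by 1)
bond 4 |J1  (1-jn J1 has f-setter on 1)

#0 stroke→J1
#1 stroke→I1
#2 stroke→J1
#3 stroke→J1
#4 stroke→J1
#5 stroke→J1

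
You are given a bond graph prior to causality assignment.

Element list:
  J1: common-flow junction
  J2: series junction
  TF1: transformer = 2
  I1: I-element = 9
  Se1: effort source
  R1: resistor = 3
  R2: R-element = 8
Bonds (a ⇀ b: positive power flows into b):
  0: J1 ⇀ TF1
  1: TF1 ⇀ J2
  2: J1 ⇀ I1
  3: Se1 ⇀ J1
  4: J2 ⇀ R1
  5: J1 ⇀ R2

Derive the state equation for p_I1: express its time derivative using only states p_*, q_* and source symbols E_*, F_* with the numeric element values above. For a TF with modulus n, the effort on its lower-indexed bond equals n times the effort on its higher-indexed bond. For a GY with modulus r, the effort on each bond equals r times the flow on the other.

dp_I1/dt = E_Se1 - 20*p_I1/9

β3 stroke→J1  (Se1 fixes effort; stroke away)
β2 stroke→I1  (prefer integral on I1)
β0 stroke→J1  (J1 flow already set via bond 2)
β5 stroke→J1  (common-f at J1 fixed by 2)
β1 stroke→TF1  (TF1 one-in-one-out from 0)
β4 stroke→J2  (1-jn J2 has f-setter on 1)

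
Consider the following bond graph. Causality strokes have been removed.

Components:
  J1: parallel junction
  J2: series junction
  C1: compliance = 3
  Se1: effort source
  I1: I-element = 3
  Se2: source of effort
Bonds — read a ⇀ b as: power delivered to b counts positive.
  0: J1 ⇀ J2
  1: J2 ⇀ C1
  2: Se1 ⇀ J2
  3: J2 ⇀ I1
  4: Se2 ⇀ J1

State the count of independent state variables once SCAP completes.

#2 →J2  (Se1 fixes effort; stroke away)
#4 →J1  (Se2 (Se) sets effort on bond)
#0 →J2  (J1 effort already set via bond 4)
#1 →J2  (C1: C, integral causality)
#3 →I1  (J2: last free bond brings flow in)

2  (C1, I1 all integral)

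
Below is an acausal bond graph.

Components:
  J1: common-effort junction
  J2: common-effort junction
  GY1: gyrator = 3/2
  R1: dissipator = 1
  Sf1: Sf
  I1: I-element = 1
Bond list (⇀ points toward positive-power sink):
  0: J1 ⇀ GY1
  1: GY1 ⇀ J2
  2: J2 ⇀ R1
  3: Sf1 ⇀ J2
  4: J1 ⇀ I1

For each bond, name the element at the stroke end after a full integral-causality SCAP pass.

β0 stroke→J1
β1 stroke→J2
β2 stroke→R1
β3 stroke→Sf1
β4 stroke→I1

#3 stroke at Sf1  (Sf1: flow source, stroke at near end)
#4 stroke at I1  (prefer integral on I1)
#0 stroke at J1  (J1 needs exactly one e-in)
#1 stroke at J2  (GY1 both-in/both-out from 0)
#2 stroke at R1  (0-jn J2 has e-setter on 1)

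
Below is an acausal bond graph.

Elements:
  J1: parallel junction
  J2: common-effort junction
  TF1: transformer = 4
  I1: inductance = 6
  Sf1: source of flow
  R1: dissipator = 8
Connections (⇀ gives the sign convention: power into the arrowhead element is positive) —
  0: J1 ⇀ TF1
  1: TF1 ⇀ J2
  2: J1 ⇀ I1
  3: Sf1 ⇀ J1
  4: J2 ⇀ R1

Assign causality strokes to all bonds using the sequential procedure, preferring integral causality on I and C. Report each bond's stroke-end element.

bond 3 stroke→Sf1  (Sf1: flow source, stroke at near end)
bond 2 stroke→I1  (prefer integral on I1)
bond 0 stroke→J1  (J1 needs exactly one e-in)
bond 1 stroke→TF1  (TF TF1: opposite of bond 0)
bond 4 stroke→J2  (J2: last free bond brings effort in)

#0 →J1
#1 →TF1
#2 →I1
#3 →Sf1
#4 →J2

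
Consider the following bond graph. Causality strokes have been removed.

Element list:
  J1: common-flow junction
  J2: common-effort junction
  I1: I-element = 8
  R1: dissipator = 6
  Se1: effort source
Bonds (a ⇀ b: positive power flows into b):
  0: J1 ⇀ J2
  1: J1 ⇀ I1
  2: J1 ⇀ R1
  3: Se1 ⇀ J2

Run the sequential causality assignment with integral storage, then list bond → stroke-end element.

bond 3 |J2  (Se1 (Se) sets effort on bond)
bond 0 |J1  (common-e at J2 fixed by 3)
bond 1 |I1  (prefer integral on I1)
bond 2 |J1  (common-f at J1 fixed by 1)

bond 0 stroke→J1
bond 1 stroke→I1
bond 2 stroke→J1
bond 3 stroke→J2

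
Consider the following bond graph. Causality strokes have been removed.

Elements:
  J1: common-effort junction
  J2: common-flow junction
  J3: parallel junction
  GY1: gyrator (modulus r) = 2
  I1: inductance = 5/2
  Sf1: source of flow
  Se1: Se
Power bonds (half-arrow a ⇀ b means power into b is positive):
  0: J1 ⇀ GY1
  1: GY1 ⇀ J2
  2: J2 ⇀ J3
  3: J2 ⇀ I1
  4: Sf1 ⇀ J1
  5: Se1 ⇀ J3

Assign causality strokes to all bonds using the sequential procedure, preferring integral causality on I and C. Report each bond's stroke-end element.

bond 0 →J1
bond 1 →J2
bond 2 →J2
bond 3 →I1
bond 4 →Sf1
bond 5 →J3

bond 4 stroke at Sf1  (Sf1: flow source, stroke at near end)
bond 5 stroke at J3  (Se1 (Se) sets effort on bond)
bond 0 stroke at J1  (closing 0-jn rule on J1)
bond 2 stroke at J2  (J3 effort already set via bond 5)
bond 1 stroke at J2  (GY1 both-in/both-out from 0)
bond 3 stroke at I1  (closing 1-jn rule on J2)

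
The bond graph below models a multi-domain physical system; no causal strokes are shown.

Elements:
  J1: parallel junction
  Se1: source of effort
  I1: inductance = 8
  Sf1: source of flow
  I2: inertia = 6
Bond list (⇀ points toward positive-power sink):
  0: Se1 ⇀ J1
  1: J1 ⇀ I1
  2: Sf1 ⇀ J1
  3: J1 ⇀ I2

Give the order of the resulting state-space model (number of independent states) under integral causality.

2  (I1, I2 all integral)

#0 →J1  (Se1: effort source, stroke at far end)
#2 →Sf1  (Sf1 (Sf) sets flow on bond)
#1 →I1  (J1 effort already set via bond 0)
#3 →I2  (0-jn J1 has e-setter on 0)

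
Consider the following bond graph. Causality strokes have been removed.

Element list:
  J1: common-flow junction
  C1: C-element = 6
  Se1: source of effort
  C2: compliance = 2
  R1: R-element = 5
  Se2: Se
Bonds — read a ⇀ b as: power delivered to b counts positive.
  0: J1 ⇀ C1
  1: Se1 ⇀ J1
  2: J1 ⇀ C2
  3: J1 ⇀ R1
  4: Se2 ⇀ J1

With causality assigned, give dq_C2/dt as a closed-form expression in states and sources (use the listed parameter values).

dq_C2/dt = E_Se1/5 + E_Se2/5 - q_C1/30 - q_C2/10

b1 stroke→J1  (Se1 fixes effort; stroke away)
b4 stroke→J1  (Se2 fixes effort; stroke away)
b0 stroke→J1  (C1 integral (e out))
b2 stroke→J1  (C2 integral (e out))
b3 stroke→R1  (closing 1-jn rule on J1)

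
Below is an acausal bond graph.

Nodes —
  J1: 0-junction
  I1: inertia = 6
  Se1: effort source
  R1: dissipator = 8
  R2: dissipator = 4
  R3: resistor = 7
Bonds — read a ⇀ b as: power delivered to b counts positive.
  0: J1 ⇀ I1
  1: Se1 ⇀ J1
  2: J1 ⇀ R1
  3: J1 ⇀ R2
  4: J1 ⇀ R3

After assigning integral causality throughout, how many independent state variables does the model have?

bond 1 →J1  (Se1 (Se) sets effort on bond)
bond 0 →I1  (J1 effort already set via bond 1)
bond 2 →R1  (J1 effort already set via bond 1)
bond 3 →R2  (J1: bond 1 brought effort, rest push out)
bond 4 →R3  (0-jn J1 has e-setter on 1)

1  (I1 all integral)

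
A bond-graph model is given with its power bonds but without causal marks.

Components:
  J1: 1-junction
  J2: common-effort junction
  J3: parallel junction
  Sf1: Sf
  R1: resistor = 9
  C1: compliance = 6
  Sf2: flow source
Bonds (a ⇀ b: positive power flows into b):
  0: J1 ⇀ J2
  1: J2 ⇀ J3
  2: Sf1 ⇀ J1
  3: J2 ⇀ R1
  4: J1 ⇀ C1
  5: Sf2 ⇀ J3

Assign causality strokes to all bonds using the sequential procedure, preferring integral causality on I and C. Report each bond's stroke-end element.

#2 →Sf1  (Sf1 (Sf) sets flow on bond)
#5 →Sf2  (source Sf2 imposes f)
#0 →J1  (J1 flow already set via bond 2)
#4 →J1  (J1: bond 2 brought flow, rest push out)
#1 →J3  (J3: last free bond brings effort in)
#3 →J2  (J2: last free bond brings effort in)

b0 →J1
b1 →J3
b2 →Sf1
b3 →J2
b4 →J1
b5 →Sf2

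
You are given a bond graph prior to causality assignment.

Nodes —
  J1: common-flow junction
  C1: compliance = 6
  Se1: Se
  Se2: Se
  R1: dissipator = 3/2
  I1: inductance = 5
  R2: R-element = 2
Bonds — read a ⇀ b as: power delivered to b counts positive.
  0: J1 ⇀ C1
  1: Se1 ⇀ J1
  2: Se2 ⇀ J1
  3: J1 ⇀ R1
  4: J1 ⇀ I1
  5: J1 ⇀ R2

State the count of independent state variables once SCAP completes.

2  (C1, I1 all integral)

#1 stroke at J1  (source Se1 imposes e)
#2 stroke at J1  (Se2: effort source, stroke at far end)
#0 stroke at J1  (C1: C, integral causality)
#4 stroke at I1  (I1 outputs flow p/I1)
#3 stroke at J1  (1-jn J1 has f-setter on 4)
#5 stroke at J1  (J1: bond 4 brought flow, rest push out)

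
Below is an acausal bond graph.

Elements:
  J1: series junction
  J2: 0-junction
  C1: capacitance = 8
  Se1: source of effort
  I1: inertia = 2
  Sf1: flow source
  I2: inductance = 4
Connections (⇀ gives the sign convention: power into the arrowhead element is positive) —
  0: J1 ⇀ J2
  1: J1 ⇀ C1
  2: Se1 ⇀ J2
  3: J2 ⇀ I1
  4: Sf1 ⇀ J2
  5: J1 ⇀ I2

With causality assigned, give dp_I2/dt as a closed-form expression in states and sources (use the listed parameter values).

b2 stroke→J2  (Se1 (Se) sets effort on bond)
b4 stroke→Sf1  (Sf1 fixes flow; stroke at Sf1)
b0 stroke→J1  (J2: bond 2 brought effort, rest push out)
b3 stroke→I1  (J2 effort already set via bond 2)
b1 stroke→J1  (C1: C, integral causality)
b5 stroke→I2  (closing 1-jn rule on J1)

dp_I2/dt = -E_Se1 - q_C1/8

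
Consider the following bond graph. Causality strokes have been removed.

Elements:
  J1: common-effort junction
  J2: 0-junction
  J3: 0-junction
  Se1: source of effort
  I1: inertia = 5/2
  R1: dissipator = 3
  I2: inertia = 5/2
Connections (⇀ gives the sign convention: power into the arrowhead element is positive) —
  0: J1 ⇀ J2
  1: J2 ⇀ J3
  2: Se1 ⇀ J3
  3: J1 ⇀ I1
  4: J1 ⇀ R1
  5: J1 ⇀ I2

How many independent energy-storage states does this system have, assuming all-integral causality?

2  (I1, I2 all integral)

b2 →J3  (Se1 fixes effort; stroke away)
b1 →J2  (common-e at J3 fixed by 2)
b0 →J1  (J2 effort already set via bond 1)
b3 →I1  (common-e at J1 fixed by 0)
b4 →R1  (J1: bond 0 brought effort, rest push out)
b5 →I2  (common-e at J1 fixed by 0)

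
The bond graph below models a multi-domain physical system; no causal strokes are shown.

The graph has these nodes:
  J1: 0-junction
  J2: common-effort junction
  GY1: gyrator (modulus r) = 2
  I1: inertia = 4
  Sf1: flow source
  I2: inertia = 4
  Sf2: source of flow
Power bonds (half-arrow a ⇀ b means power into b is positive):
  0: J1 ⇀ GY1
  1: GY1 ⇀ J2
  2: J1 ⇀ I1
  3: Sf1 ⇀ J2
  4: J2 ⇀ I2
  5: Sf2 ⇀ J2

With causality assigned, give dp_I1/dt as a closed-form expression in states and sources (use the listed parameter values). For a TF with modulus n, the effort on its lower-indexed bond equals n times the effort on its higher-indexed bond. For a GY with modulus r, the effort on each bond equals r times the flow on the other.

dp_I1/dt = -2*F_Sf1 - 2*F_Sf2 + p_I2/2

b3 stroke at Sf1  (Sf1: flow source, stroke at near end)
b5 stroke at Sf2  (Sf2 fixes flow; stroke at Sf2)
b2 stroke at I1  (I1: I, integral causality)
b0 stroke at J1  (only one effort-in slot at J1)
b1 stroke at J2  (GY1: gyrator matches bond 0)
b4 stroke at I2  (J2: bond 1 brought effort, rest push out)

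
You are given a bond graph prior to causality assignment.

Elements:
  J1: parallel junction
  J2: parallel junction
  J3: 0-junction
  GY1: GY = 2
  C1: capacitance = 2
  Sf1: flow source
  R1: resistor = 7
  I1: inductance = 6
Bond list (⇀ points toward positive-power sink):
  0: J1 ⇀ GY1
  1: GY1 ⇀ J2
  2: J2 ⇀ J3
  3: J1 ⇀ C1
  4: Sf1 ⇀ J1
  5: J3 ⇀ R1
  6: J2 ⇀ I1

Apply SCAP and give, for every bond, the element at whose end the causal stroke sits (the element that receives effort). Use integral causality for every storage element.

bond 4 stroke at Sf1  (Sf1 (Sf) sets flow on bond)
bond 3 stroke at J1  (C1 outputs effort q/C1)
bond 0 stroke at GY1  (J1: bond 3 brought effort, rest push out)
bond 1 stroke at GY1  (GY1: gyrator matches bond 0)
bond 6 stroke at I1  (I1 integral (f out))
bond 2 stroke at J2  (J2 needs exactly one e-in)
bond 5 stroke at J3  (J3 needs exactly one e-in)

β0 →GY1
β1 →GY1
β2 →J2
β3 →J1
β4 →Sf1
β5 →J3
β6 →I1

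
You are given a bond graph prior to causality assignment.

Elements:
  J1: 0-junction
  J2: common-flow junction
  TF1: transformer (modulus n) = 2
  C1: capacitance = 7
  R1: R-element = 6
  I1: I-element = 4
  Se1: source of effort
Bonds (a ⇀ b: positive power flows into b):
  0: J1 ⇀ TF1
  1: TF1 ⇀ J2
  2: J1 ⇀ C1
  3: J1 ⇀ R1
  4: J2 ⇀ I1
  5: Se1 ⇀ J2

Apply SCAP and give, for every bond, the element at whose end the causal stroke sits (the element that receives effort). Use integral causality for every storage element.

#0 →TF1
#1 →J2
#2 →J1
#3 →R1
#4 →I1
#5 →J2

b5 stroke→J2  (source Se1 imposes e)
b2 stroke→J1  (C1: C, integral causality)
b0 stroke→TF1  (J1: bond 2 brought effort, rest push out)
b3 stroke→R1  (common-e at J1 fixed by 2)
b1 stroke→J2  (TF1 one-in-one-out from 0)
b4 stroke→I1  (J2 needs exactly one f-in)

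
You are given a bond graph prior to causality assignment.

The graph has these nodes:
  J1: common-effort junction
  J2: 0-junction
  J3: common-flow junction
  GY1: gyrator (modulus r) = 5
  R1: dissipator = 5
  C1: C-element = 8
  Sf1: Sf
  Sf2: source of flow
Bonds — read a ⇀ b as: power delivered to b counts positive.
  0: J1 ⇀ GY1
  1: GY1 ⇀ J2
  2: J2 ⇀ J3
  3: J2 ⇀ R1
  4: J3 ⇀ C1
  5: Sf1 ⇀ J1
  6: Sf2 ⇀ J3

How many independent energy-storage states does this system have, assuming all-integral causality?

1  (C1 all integral)

b5 stroke→Sf1  (Sf1: flow source, stroke at near end)
b6 stroke→Sf2  (Sf2 (Sf) sets flow on bond)
b0 stroke→J1  (J1 needs exactly one e-in)
b2 stroke→J3  (common-f at J3 fixed by 6)
b4 stroke→J3  (J3 flow already set via bond 6)
b1 stroke→J2  (GY GY1: same side as bond 0)
b3 stroke→R1  (common-e at J2 fixed by 1)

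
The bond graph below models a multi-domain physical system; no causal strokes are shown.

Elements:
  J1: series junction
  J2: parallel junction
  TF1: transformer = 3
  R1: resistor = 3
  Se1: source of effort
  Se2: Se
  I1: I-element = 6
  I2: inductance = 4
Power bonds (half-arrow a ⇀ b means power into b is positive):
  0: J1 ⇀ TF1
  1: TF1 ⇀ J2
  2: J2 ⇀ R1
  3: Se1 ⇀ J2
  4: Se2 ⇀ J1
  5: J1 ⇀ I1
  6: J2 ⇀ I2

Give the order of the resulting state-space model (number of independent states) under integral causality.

#3 stroke→J2  (Se1: effort source, stroke at far end)
#4 stroke→J1  (Se2 fixes effort; stroke away)
#1 stroke→TF1  (J2: bond 3 brought effort, rest push out)
#2 stroke→R1  (common-e at J2 fixed by 3)
#6 stroke→I2  (common-e at J2 fixed by 3)
#0 stroke→J1  (TF TF1: opposite of bond 1)
#5 stroke→I1  (only one flow-in slot at J1)

2  (I1, I2 all integral)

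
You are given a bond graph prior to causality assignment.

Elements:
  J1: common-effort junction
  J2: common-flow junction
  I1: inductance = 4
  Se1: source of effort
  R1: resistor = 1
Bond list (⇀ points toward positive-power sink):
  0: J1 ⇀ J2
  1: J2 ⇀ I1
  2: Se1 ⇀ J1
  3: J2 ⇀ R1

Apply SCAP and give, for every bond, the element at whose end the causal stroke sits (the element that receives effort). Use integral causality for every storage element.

bond 2 |J1  (Se1: effort source, stroke at far end)
bond 0 |J2  (0-jn J1 has e-setter on 2)
bond 1 |I1  (prefer integral on I1)
bond 3 |J2  (1-jn J2 has f-setter on 1)

b0 stroke at J2
b1 stroke at I1
b2 stroke at J1
b3 stroke at J2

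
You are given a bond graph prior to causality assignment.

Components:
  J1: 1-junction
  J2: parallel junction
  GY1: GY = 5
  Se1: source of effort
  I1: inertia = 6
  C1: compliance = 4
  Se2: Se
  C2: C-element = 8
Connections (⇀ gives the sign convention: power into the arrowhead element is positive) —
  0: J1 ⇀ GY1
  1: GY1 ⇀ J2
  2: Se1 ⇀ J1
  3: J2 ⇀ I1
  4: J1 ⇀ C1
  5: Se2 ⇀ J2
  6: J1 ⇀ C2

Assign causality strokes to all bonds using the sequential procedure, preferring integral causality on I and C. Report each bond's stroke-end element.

b0 |GY1
b1 |GY1
b2 |J1
b3 |I1
b4 |J1
b5 |J2
b6 |J1

β2 |J1  (Se1 (Se) sets effort on bond)
β5 |J2  (Se2 (Se) sets effort on bond)
β1 |GY1  (J2 effort already set via bond 5)
β3 |I1  (J2: bond 5 brought effort, rest push out)
β0 |GY1  (GY1 both-in/both-out from 1)
β4 |J1  (J1: bond 0 brought flow, rest push out)
β6 |J1  (common-f at J1 fixed by 0)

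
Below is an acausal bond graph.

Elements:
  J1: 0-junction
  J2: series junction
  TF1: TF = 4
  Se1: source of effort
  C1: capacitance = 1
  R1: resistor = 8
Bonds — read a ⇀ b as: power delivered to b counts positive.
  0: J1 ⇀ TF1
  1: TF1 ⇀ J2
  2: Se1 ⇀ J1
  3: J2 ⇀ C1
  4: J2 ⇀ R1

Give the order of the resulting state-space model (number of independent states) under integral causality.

1  (C1 all integral)

#2 →J1  (Se1 (Se) sets effort on bond)
#0 →TF1  (J1: bond 2 brought effort, rest push out)
#1 →J2  (TF TF1: opposite of bond 0)
#3 →J2  (C1 integral (e out))
#4 →R1  (J2: last free bond brings flow in)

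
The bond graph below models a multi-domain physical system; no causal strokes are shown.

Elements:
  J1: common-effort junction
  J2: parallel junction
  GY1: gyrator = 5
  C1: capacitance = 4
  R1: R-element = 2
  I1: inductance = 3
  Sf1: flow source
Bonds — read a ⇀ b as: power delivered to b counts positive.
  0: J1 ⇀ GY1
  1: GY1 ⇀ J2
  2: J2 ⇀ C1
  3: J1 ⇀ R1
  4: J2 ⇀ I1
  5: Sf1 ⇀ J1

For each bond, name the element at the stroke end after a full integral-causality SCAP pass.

b5 →Sf1  (Sf1 fixes flow; stroke at Sf1)
b2 →J2  (C1 integral (e out))
b1 →GY1  (J2: bond 2 brought effort, rest push out)
b4 →I1  (J2: bond 2 brought effort, rest push out)
b0 →GY1  (GY1 both-in/both-out from 1)
b3 →J1  (J1 needs exactly one e-in)

β0 →GY1
β1 →GY1
β2 →J2
β3 →J1
β4 →I1
β5 →Sf1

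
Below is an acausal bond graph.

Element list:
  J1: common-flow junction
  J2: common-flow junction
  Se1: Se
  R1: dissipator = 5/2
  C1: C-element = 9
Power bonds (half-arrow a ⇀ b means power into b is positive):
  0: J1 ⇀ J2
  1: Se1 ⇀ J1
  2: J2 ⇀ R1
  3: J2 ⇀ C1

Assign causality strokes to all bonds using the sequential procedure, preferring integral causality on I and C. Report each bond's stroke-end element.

bond 1 |J1  (Se1 fixes effort; stroke away)
bond 0 |J2  (closing 1-jn rule on J1)
bond 3 |J2  (C1 integral (e out))
bond 2 |R1  (only one flow-in slot at J2)

b0 stroke at J2
b1 stroke at J1
b2 stroke at R1
b3 stroke at J2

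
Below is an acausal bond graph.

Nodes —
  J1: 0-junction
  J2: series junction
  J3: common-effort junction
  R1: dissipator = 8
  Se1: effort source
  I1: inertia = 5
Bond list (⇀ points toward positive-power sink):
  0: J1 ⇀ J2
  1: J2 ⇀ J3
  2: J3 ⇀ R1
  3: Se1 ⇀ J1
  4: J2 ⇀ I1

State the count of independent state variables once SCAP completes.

bond 3 stroke→J1  (source Se1 imposes e)
bond 0 stroke→J2  (J1: bond 3 brought effort, rest push out)
bond 4 stroke→I1  (I1 outputs flow p/I1)
bond 1 stroke→J2  (J2 flow already set via bond 4)
bond 2 stroke→J3  (J3 needs exactly one e-in)

1  (I1 all integral)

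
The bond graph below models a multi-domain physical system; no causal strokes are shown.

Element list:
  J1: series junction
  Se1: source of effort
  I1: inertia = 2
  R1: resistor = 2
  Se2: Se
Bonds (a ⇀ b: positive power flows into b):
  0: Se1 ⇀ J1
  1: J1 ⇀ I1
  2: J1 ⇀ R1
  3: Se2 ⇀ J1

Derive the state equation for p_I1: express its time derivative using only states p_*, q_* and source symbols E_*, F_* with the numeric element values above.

dp_I1/dt = E_Se1 + E_Se2 - p_I1

β0 |J1  (Se1: effort source, stroke at far end)
β3 |J1  (Se2 (Se) sets effort on bond)
β1 |I1  (I1 outputs flow p/I1)
β2 |J1  (1-jn J1 has f-setter on 1)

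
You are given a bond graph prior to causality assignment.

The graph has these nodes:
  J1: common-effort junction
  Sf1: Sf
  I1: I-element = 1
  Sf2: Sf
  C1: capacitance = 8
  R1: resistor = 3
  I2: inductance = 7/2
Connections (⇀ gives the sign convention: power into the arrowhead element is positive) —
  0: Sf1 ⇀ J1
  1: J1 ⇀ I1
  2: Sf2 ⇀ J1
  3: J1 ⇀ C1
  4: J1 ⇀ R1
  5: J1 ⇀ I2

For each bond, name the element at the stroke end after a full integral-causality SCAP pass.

bond 0 stroke at Sf1
bond 1 stroke at I1
bond 2 stroke at Sf2
bond 3 stroke at J1
bond 4 stroke at R1
bond 5 stroke at I2

bond 0 |Sf1  (source Sf1 imposes f)
bond 2 |Sf2  (Sf2 (Sf) sets flow on bond)
bond 1 |I1  (I1 integral (f out))
bond 3 |J1  (C1: C, integral causality)
bond 4 |R1  (J1: bond 3 brought effort, rest push out)
bond 5 |I2  (J1: bond 3 brought effort, rest push out)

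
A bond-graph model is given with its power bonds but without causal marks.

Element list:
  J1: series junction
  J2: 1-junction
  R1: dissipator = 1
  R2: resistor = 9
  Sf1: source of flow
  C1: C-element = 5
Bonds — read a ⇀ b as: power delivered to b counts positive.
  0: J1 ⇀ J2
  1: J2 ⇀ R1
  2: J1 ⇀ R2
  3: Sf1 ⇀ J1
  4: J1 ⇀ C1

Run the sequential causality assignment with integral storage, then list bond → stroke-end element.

bond 0 stroke→J1
bond 1 stroke→J2
bond 2 stroke→J1
bond 3 stroke→Sf1
bond 4 stroke→J1

#3 stroke→Sf1  (Sf1 fixes flow; stroke at Sf1)
#0 stroke→J1  (J1 flow already set via bond 3)
#2 stroke→J1  (1-jn J1 has f-setter on 3)
#4 stroke→J1  (J1 flow already set via bond 3)
#1 stroke→J2  (common-f at J2 fixed by 0)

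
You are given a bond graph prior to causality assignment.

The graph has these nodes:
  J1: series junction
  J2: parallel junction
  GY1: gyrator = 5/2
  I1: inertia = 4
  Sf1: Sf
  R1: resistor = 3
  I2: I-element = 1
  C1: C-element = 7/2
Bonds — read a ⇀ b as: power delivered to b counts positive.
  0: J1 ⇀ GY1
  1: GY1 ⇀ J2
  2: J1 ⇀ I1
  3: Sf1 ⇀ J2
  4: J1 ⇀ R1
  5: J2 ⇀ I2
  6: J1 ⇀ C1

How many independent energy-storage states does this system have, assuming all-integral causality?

3  (C1, I1, I2 all integral)

#3 →Sf1  (Sf1: flow source, stroke at near end)
#2 →I1  (I1: I, integral causality)
#0 →J1  (J1 flow already set via bond 2)
#4 →J1  (J1: bond 2 brought flow, rest push out)
#6 →J1  (J1 flow already set via bond 2)
#1 →J2  (GY GY1: same side as bond 0)
#5 →I2  (J2: bond 1 brought effort, rest push out)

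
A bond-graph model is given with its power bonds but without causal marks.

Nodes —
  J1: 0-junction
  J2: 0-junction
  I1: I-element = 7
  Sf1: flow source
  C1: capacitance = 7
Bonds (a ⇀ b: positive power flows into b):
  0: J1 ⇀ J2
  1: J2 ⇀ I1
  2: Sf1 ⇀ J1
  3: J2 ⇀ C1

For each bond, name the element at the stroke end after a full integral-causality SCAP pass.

bond 2 stroke at Sf1  (Sf1: flow source, stroke at near end)
bond 0 stroke at J1  (closing 0-jn rule on J1)
bond 1 stroke at I1  (prefer integral on I1)
bond 3 stroke at J2  (J2 needs exactly one e-in)

bond 0 |J1
bond 1 |I1
bond 2 |Sf1
bond 3 |J2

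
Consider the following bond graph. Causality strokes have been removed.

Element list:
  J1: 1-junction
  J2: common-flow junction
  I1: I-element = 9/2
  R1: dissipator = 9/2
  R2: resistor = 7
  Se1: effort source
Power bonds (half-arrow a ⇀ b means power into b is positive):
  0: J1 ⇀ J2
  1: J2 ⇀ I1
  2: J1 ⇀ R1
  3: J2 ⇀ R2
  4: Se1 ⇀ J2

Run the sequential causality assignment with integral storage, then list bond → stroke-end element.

b4 stroke at J2  (source Se1 imposes e)
b1 stroke at I1  (I1 outputs flow p/I1)
b0 stroke at J2  (1-jn J2 has f-setter on 1)
b3 stroke at J2  (J2: bond 1 brought flow, rest push out)
b2 stroke at J1  (J1 flow already set via bond 0)

#0 |J2
#1 |I1
#2 |J1
#3 |J2
#4 |J2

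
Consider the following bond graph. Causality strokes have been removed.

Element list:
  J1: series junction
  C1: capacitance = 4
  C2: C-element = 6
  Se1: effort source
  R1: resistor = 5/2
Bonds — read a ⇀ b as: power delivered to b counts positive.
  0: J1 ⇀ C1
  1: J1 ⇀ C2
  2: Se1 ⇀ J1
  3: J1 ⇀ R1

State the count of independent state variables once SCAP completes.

2  (C1, C2 all integral)

β2 stroke at J1  (Se1 fixes effort; stroke away)
β0 stroke at J1  (C1 outputs effort q/C1)
β1 stroke at J1  (C2: C, integral causality)
β3 stroke at R1  (J1: last free bond brings flow in)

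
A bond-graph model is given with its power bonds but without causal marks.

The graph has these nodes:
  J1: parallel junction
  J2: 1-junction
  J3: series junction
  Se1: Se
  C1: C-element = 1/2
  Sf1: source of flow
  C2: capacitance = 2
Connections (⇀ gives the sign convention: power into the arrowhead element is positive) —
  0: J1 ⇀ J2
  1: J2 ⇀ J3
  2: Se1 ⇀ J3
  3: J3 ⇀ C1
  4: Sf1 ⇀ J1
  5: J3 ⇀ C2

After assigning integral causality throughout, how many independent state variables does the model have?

2  (C1, C2 all integral)

b2 stroke at J3  (source Se1 imposes e)
b4 stroke at Sf1  (Sf1 (Sf) sets flow on bond)
b0 stroke at J1  (only one effort-in slot at J1)
b1 stroke at J2  (J2 flow already set via bond 0)
b3 stroke at J3  (common-f at J3 fixed by 1)
b5 stroke at J3  (J3 flow already set via bond 1)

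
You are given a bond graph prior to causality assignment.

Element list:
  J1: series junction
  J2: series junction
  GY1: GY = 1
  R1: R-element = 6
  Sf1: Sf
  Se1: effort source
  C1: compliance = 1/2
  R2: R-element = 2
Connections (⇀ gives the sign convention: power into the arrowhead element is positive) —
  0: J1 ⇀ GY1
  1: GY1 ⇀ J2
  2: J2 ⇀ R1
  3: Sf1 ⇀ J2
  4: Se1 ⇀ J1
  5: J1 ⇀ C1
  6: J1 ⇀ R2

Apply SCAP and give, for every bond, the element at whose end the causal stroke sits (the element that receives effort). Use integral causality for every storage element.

#3 |Sf1  (Sf1 (Sf) sets flow on bond)
#4 |J1  (source Se1 imposes e)
#1 |J2  (common-f at J2 fixed by 3)
#2 |J2  (common-f at J2 fixed by 3)
#0 |J1  (through GY1, causality inverts; strokes same side of GY1)
#5 |J1  (prefer integral on C1)
#6 |R2  (J1 needs exactly one f-in)

b0 stroke at J1
b1 stroke at J2
b2 stroke at J2
b3 stroke at Sf1
b4 stroke at J1
b5 stroke at J1
b6 stroke at R2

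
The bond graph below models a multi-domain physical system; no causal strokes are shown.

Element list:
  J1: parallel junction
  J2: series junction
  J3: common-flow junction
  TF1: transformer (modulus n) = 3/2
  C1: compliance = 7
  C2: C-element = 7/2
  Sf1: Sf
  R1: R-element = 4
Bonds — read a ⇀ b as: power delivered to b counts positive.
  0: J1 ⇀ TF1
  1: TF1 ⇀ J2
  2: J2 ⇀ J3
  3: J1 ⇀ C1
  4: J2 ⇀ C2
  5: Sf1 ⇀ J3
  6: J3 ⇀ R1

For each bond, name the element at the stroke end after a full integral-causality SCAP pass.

bond 5 →Sf1  (Sf1: flow source, stroke at near end)
bond 2 →J3  (1-jn J3 has f-setter on 5)
bond 6 →J3  (J3 flow already set via bond 5)
bond 1 →J2  (J2 flow already set via bond 2)
bond 4 →J2  (1-jn J2 has f-setter on 2)
bond 0 →TF1  (TF1: transformer flips bond 1)
bond 3 →J1  (closing 0-jn rule on J1)

bond 0 stroke→TF1
bond 1 stroke→J2
bond 2 stroke→J3
bond 3 stroke→J1
bond 4 stroke→J2
bond 5 stroke→Sf1
bond 6 stroke→J3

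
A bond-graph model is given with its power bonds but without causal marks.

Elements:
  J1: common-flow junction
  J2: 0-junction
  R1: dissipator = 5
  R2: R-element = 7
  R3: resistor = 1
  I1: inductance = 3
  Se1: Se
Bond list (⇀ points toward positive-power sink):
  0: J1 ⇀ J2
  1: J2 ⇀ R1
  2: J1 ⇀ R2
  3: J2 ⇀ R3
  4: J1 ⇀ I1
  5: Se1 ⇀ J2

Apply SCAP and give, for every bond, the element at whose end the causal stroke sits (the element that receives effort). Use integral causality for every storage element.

#0 →J1
#1 →R1
#2 →J1
#3 →R3
#4 →I1
#5 →J2

β5 |J2  (Se1 (Se) sets effort on bond)
β0 |J1  (0-jn J2 has e-setter on 5)
β1 |R1  (common-e at J2 fixed by 5)
β3 |R3  (0-jn J2 has e-setter on 5)
β4 |I1  (I1 outputs flow p/I1)
β2 |J1  (J1: bond 4 brought flow, rest push out)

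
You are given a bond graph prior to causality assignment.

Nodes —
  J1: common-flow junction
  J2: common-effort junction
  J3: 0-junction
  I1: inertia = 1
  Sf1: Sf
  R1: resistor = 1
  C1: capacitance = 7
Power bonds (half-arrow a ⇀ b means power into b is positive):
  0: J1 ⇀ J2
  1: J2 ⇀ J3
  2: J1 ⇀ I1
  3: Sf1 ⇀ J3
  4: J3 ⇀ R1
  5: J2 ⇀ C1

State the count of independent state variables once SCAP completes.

2  (C1, I1 all integral)

bond 3 stroke at Sf1  (Sf1 fixes flow; stroke at Sf1)
bond 2 stroke at I1  (I1 integral (f out))
bond 0 stroke at J1  (J1 flow already set via bond 2)
bond 5 stroke at J2  (C1 outputs effort q/C1)
bond 1 stroke at J3  (J2 effort already set via bond 5)
bond 4 stroke at R1  (J3: bond 1 brought effort, rest push out)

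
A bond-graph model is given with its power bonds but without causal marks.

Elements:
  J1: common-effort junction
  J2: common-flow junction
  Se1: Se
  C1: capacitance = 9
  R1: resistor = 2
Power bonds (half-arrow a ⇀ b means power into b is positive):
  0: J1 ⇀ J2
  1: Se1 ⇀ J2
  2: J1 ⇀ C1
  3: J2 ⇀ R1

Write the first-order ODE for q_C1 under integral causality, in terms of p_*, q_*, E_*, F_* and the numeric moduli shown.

dq_C1/dt = -E_Se1/2 - q_C1/18

β1 |J2  (Se1: effort source, stroke at far end)
β2 |J1  (prefer integral on C1)
β0 |J2  (J1: bond 2 brought effort, rest push out)
β3 |R1  (J2: last free bond brings flow in)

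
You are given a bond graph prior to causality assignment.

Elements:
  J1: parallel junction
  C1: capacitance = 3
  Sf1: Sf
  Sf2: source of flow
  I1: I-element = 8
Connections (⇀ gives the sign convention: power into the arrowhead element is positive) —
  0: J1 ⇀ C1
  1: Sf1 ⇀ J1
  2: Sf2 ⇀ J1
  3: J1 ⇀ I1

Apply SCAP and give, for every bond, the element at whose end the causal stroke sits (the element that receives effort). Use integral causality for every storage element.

β1 |Sf1  (source Sf1 imposes f)
β2 |Sf2  (Sf2: flow source, stroke at near end)
β0 |J1  (prefer integral on C1)
β3 |I1  (0-jn J1 has e-setter on 0)

β0 stroke→J1
β1 stroke→Sf1
β2 stroke→Sf2
β3 stroke→I1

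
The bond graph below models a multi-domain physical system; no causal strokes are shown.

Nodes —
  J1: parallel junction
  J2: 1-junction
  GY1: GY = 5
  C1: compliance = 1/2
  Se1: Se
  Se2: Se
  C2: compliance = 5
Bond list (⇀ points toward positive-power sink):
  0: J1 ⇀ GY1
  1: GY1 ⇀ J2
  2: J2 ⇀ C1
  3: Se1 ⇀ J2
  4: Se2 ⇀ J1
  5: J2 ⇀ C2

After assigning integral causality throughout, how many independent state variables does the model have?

β3 →J2  (source Se1 imposes e)
β4 →J1  (source Se2 imposes e)
β0 →GY1  (J1 effort already set via bond 4)
β1 →GY1  (GY1: gyrator matches bond 0)
β2 →J2  (1-jn J2 has f-setter on 1)
β5 →J2  (1-jn J2 has f-setter on 1)

2  (C1, C2 all integral)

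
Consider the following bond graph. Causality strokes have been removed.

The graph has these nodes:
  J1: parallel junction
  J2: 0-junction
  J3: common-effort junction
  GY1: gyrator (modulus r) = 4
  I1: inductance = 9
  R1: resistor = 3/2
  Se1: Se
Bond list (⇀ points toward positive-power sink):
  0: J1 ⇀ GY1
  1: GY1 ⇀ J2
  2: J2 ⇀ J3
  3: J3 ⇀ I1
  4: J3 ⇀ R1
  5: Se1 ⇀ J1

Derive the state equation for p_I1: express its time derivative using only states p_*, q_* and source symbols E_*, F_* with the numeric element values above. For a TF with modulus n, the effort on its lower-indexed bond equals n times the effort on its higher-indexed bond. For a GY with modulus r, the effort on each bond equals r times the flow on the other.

b5 |J1  (Se1: effort source, stroke at far end)
b0 |GY1  (J1 effort already set via bond 5)
b1 |GY1  (through GY1, causality inverts; strokes same side of GY1)
b2 |J2  (J2: last free bond brings effort in)
b3 |I1  (I1: I, integral causality)
b4 |J3  (J3: last free bond brings effort in)

dp_I1/dt = 3*E_Se1/8 - p_I1/6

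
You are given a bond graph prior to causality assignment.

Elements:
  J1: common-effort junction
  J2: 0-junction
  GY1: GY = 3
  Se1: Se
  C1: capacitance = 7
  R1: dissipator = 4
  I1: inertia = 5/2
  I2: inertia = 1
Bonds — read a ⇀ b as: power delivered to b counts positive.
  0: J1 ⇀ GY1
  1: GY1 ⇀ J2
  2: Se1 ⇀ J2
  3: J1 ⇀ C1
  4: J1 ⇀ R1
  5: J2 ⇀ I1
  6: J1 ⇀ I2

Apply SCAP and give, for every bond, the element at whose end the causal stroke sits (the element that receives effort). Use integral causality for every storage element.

#0 stroke at GY1
#1 stroke at GY1
#2 stroke at J2
#3 stroke at J1
#4 stroke at R1
#5 stroke at I1
#6 stroke at I2

β2 stroke at J2  (Se1: effort source, stroke at far end)
β1 stroke at GY1  (common-e at J2 fixed by 2)
β5 stroke at I1  (common-e at J2 fixed by 2)
β0 stroke at GY1  (GY GY1: same side as bond 1)
β3 stroke at J1  (prefer integral on C1)
β4 stroke at R1  (common-e at J1 fixed by 3)
β6 stroke at I2  (J1: bond 3 brought effort, rest push out)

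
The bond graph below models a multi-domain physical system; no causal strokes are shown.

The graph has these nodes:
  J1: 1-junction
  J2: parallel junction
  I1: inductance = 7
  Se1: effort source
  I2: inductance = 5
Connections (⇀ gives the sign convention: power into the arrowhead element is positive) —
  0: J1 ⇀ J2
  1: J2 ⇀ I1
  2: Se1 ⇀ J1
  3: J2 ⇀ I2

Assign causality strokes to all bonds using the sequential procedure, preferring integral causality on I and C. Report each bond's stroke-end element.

β0 →J2
β1 →I1
β2 →J1
β3 →I2

β2 stroke at J1  (Se1 fixes effort; stroke away)
β0 stroke at J2  (J1 needs exactly one f-in)
β1 stroke at I1  (common-e at J2 fixed by 0)
β3 stroke at I2  (common-e at J2 fixed by 0)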